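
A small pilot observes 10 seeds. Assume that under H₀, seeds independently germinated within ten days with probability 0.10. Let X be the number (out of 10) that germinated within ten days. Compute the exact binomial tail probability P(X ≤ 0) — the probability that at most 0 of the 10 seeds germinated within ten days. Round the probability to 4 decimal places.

P = 0.3487

X is binomial with n = 10 and p = 0.10.
P(X ≤ 0) = C(10,0)·0.10^0·0.90^10.
= 0.348678 = 0.3487.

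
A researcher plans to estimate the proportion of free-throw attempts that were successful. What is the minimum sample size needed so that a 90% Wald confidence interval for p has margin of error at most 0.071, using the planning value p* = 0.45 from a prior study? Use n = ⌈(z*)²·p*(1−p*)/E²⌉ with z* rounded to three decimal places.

n = 133

z* = 1.645 at the 90% level.
p*(1−p*) = 0.2475.
(z*)²·p*(1−p*)/E² = 2.706025·0.2475/0.005041 = 132.859.
⌈132.859⌉ = 133.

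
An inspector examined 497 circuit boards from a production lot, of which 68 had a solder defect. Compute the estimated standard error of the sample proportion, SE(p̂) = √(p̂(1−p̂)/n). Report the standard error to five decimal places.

With x = 68 successes in n = 497, p̂ = 0.13682.
p̂(1−p̂) = 0.13682·0.86318 = 0.118100.
SE = √(0.118100/497) = 0.01542.

SE = 0.01542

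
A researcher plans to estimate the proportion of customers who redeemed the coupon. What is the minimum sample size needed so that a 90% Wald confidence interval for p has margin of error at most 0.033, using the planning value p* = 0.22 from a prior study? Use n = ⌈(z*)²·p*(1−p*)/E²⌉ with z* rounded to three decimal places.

z* = 1.645 at the 90% level.
p*(1−p*) = 0.1716.
Required n before rounding: 2.706025 × 0.1716 / 0.033² = 426.404.
Rounding up, n = 427.

n = 427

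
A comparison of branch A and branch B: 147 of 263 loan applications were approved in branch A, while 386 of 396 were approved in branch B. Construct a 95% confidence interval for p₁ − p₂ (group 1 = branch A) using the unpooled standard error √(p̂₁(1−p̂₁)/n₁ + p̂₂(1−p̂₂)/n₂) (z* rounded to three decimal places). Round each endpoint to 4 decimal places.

p̂₁ = 0.55894, p̂₂ = 0.97475, so the observed difference is -0.41581.
Unpooled SE = √(p̂₁(1−p̂₁)/n₁ + p̂₂(1−p̂₂)/n₂) = √(0.000937364 + 0.000062159) = 0.031615.
z* = 1.960 at the 95% level. Margin = 1.960·0.031615 = 0.06197.
CI: -0.41581 ± 0.06197 = (-0.4778, -0.3538).

(-0.4778, -0.3538)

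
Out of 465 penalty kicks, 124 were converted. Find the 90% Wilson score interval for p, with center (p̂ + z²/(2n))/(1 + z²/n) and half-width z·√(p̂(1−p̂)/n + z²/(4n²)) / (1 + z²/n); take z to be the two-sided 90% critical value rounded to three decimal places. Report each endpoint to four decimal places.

Here p̂ = 124/465 = 0.26667 and z = 1.645 (z² = 2.706025).
Denominator 1 + z²/n = 1 + 2.706025/465 = 1.005819.
Center = (0.26667 + 0.002910)/1.005819 = 0.26802.
Radicand: p̂(1−p̂)/n + z²/(4n²) = 0.000420550 + 0.000003129 = 0.000423679.
Half-width = 1.645·√0.000423679/1.005819 = 0.03366.
So the interval runs from 0.2344 to 0.3017.

(0.2344, 0.3017)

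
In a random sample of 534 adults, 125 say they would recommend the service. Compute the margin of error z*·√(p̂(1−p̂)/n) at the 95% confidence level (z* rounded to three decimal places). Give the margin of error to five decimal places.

ME = 0.03591

Sample proportion p̂ = 125/534 = 0.23408.
SE(p̂) = √(0.23408·0.76592/534) = 0.018323.
The 95% critical value is z* = 1.960.
ME = 1.960·0.018323 = 0.03591.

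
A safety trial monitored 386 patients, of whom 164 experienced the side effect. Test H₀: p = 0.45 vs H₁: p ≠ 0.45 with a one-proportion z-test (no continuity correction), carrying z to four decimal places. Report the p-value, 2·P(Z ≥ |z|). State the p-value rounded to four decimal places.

Sample proportion p̂ = 164/386 = 0.42487.
Null standard error: √(0.45·0.55/386) = √0.000641192 = 0.025322.
z = (p̂ − p₀)/SE = (164/386 − 0.45)/0.025322 ≈ -0.9924.
p-value = 2·P(Z ≥ |z|) with z = -0.9924 → 0.3210.

p-value = 0.3210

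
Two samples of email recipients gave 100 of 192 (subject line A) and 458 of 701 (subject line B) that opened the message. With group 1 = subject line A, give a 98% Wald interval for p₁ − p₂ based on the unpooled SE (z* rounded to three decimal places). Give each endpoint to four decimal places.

p̂₁ = 0.52083, p̂₂ = 0.65335, so the observed difference is -0.13252.
SE = √(0.001299823 + 0.000323086) = √0.001622909 = 0.040285.
z* = 2.326 at the 98% level. Margin of error = 0.09370.
CI: -0.13252 ± 0.09370 = (-0.2262, -0.0388).

(-0.2262, -0.0388)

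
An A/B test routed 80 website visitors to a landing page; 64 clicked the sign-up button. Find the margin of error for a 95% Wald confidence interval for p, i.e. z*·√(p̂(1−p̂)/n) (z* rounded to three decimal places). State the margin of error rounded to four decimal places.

The sample proportion is 64/80 = 0.80000.
Standard error of p̂: √(0.160000/80) = √0.002000000 = 0.044721.
z* = 1.960 at the 95% level.
ME = 1.960·0.044721 = 0.0877.

ME = 0.0877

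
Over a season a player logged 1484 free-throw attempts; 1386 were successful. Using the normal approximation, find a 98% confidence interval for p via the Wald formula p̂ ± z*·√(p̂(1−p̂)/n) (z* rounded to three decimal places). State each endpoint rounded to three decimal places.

With x = 1386 successes in n = 1484, p̂ = 0.93396.
SE = √(p̂(1−p̂)/n) = √(0.061677/1484) = 0.006447.
For 98% confidence, z* = 2.326.
Margin = 2.326·0.006447 = 0.01500.
So the interval runs from 0.919 to 0.949.

(0.919, 0.949)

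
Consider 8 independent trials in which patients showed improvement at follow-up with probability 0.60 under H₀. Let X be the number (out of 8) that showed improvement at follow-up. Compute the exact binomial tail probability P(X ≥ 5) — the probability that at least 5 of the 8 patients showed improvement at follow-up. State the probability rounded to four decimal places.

P = 0.5941

X ~ Binomial(n=8, p=0.60).
P(X ≥ 5) = C(8,5)·0.60^5·0.40^3 + C(8,6)·0.60^6·0.40^2 + C(8,7)·0.60^7·0.40^1 + C(8,8)·0.60^8·0.40^0.
= 0.278692 + 0.209019 + 0.089580 + 0.016796 = 0.5941.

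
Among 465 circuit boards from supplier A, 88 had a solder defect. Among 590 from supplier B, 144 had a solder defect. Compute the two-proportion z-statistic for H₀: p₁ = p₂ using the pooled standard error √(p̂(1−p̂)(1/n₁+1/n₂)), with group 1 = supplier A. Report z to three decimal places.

z = -2.134

p̂₁ = 88/465 = 0.18925, p̂₂ = 144/590 = 0.24407.
Pooling: p̂ = 232/1055 = 0.21991.
SE = √[p̂(1−p̂)(1/n₁+1/n₂)] = √[0.21991·0.78009·(1/465+1/590)] ≈ 0.025684.
z = (p̂₁ − p̂₂)/SE = (0.18925 − 0.24407)/0.025684 = -0.05482/0.025684 = -2.134.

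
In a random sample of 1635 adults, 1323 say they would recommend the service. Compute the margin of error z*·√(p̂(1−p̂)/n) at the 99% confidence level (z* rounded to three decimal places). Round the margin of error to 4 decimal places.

p̂ = 1323/1635 = 0.80917.
Standard error of p̂: √(0.154411/1635) = √0.000094441 = 0.009718.
z* = 2.576 at the 99% level.
ME = 2.576·0.009718 = 0.0250.

ME = 0.0250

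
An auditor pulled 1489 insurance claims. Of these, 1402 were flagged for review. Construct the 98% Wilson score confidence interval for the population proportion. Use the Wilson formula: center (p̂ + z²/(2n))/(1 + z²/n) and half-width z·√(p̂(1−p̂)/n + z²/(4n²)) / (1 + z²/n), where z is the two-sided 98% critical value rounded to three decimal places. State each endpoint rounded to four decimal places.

Here p̂ = 1402/1489 = 0.94157 and z = 2.326 (z² = 5.410276).
1 + z²/n = 1.003633.
Adjusted center: (0.94157 + z²/(2n))/1.003633 = 0.93997.
Radicand: p̂(1−p̂)/n + z²/(4n²) = 0.000036947 + 0.000000610 = 0.000037557.
Half-width = z·√(radicand)/denom = 2.326·0.006128/1.003633 = 0.01420.
So the interval runs from 0.9258 to 0.9542.

(0.9258, 0.9542)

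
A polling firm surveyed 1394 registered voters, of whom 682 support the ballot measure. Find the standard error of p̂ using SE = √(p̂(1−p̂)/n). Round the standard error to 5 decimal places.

SE = 0.01339

p̂ = 682/1394 = 0.48924.
p̂(1−p̂) = 0.48924·0.51076 = 0.249884.
Dividing by n and taking the root: √0.000179257 = 0.01339.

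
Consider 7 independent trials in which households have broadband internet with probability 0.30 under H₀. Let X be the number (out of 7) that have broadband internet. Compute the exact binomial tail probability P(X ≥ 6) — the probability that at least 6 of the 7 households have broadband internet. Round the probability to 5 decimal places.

P = 0.00379

X ~ Binomial(n=7, p=0.30).
P(X ≥ 6) = C(7,6)·0.30^6·0.70^1 + C(7,7)·0.30^7·0.70^0.
= 0.003572 + 0.000219 = 0.00379.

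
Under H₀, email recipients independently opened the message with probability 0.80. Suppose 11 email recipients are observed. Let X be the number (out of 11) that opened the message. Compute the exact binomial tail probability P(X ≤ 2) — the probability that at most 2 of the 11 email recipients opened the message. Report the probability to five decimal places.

X is binomial with n = 11 and p = 0.80.
P(X ≤ 2) = C(11,0)·0.80^0·0.20^11 + C(11,1)·0.80^1·0.20^10 + C(11,2)·0.80^2·0.20^9.
= 0.000000 + 0.000001 + 0.000018 = 0.00002.

P = 0.00002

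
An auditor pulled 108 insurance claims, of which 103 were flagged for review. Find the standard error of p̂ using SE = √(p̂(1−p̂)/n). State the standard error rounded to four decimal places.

SE = 0.0202

p̂ = 103/108 = 0.95370.
p̂(1−p̂) = 0.044156.
SE = √(0.044156/108) = 0.0202.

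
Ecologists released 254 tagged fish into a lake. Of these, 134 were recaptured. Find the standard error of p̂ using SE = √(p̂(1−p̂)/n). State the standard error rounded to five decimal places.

The sample proportion is 134/254 = 0.52756.
p̂(1−p̂) = 0.249240.
Dividing by n and taking the root: √0.000981260 = 0.03133.

SE = 0.03133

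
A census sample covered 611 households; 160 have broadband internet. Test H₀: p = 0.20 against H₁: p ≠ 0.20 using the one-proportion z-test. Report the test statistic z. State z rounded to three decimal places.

z = 3.823

With x = 160 successes in n = 611, p̂ = 0.26187.
Null standard error: √(0.20·0.80/611) = √0.000261866 = 0.016182.
z = (p̂ − p₀)/SE = (0.26187 − 0.20)/0.016182 = 3.823.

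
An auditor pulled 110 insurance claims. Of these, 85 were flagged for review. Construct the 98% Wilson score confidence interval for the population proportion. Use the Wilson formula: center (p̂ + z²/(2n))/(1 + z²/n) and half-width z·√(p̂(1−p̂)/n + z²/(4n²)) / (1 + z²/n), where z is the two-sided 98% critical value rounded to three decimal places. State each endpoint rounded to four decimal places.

(0.6683, 0.8516)

Here p̂ = 85/110 = 0.77273 and z = 2.326 (z² = 5.410276).
Denominator 1 + z²/n = 1 + 5.410276/110 = 1.049184.
Adjusted center: (0.77273 + z²/(2n))/1.049184 = 0.75994.
Radicand: p̂(1−p̂)/n + z²/(4n²) = 0.001596544 + 0.000111783 = 0.001708327.
Half-width = z·√(radicand)/denom = 2.326·0.041332/1.049184 = 0.09163.
Interval: 0.75994 ± 0.09163 → (0.6683, 0.8516).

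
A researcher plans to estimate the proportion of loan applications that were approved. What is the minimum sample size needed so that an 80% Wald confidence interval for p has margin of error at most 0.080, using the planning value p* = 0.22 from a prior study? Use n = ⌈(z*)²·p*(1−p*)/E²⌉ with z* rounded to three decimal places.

n = 45

The 80% critical value is z* = 1.282.
p*(1−p*) = 0.1716.
Required n before rounding: 1.643524 × 0.1716 / 0.080² = 44.067.
Rounding up, n = 45.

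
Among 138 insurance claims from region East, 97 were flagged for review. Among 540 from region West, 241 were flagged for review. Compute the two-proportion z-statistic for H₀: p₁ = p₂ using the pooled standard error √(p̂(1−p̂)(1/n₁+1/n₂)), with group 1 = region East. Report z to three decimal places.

z = 5.380

Sample proportions: p̂₁ = 97/138 = 0.70290 and p̂₂ = 241/540 = 0.44630.
Pooled p̂ = (97+241)/(138+540) = 338/678 = 0.49853.
SE = √[p̂(1−p̂)(1/n₁+1/n₂)] = √[0.49853·0.50147·(1/138+1/540)] ≈ 0.047692.
z = 0.25660/0.047692 = 5.380.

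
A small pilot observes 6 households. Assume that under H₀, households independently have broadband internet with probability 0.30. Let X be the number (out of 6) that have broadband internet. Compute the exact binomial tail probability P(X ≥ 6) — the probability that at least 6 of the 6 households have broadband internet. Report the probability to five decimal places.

P = 0.00073

X ~ Binomial(n=6, p=0.30).
P(X ≥ 6) = C(6,6)·0.30^6·0.70^0.
= 0.000729 = 0.00073.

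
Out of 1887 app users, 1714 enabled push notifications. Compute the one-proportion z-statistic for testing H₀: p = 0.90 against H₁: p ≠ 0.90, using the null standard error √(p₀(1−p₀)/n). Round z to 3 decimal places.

p̂ = 1714/1887 = 0.90832.
Under H₀, SE = √(p₀(1−p₀)/n) = √(0.90·0.10/1887) = √0.000047695 = 0.006906.
z = (0.90832 − 0.90)/0.006906 = 0.00832/0.006906 = 1.205.

z = 1.205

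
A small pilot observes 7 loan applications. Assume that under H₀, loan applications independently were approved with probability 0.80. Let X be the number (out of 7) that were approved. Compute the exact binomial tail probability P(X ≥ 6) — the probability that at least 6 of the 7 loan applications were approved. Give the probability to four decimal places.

P = 0.5767

X ~ Binomial(n=7, p=0.80).
P(X ≥ 6) = C(7,6)·0.80^6·0.20^1 + C(7,7)·0.80^7·0.20^0.
= 0.367002 + 0.209715 = 0.5767.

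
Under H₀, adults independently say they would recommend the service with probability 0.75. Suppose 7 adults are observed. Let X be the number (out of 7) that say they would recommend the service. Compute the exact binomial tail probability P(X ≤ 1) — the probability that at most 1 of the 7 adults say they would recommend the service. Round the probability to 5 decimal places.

P = 0.00134

X ~ Binomial(n=7, p=0.75).
P(X ≤ 1) = C(7,0)·0.75^0·0.25^7 + C(7,1)·0.75^1·0.25^6.
= 0.000061 + 0.001282 = 0.00134.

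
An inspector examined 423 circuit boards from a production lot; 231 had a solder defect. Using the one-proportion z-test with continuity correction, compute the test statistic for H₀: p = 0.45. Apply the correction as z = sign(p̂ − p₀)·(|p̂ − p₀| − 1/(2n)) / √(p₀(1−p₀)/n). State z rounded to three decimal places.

z = 3.924

Sample proportion p̂ = 231/423 = 0.54610. p̂ − p₀ = 0.096099.
1/(2n) = 0.001182.
Corrected numerator: |0.096099| − 0.001182 = 0.094917.
Null standard error: √(0.45·0.55/423) = √0.000585106 = 0.024189.
z = +0.094917/0.024189 = 3.924.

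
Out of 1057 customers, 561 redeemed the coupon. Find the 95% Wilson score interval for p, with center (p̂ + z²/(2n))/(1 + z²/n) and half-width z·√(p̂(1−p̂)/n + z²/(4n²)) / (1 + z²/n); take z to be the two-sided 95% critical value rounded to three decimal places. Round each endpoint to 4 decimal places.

p̂ = 561/1057 = 0.53075; z = 1.960, so z² = 3.841600.
Denominator 1 + z²/n = 1 + 3.841600/1057 = 1.003634.
Center = (0.53075 + 0.001817)/1.003634 = 0.53064.
Radicand: p̂(1−p̂)/n + z²/(4n²) = 0.000235624 + 0.000000860 = 0.000236484.
Half-width = z·√(radicand)/denom = 1.960·0.015378/1.003634 = 0.03003.
CI: 0.53064 ± 0.03003 = (0.5006, 0.5607).

(0.5006, 0.5607)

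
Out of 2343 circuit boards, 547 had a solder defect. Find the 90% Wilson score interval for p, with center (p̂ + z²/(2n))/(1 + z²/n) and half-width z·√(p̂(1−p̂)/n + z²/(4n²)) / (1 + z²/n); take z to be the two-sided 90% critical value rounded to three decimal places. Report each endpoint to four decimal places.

p̂ = 547/2343 = 0.23346; z = 1.645, so z² = 2.706025.
Denominator 1 + z²/n = 1 + 2.706025/2343 = 1.001155.
Adjusted center: (0.23346 + z²/(2n))/1.001155 = 0.23377.
Radicand: p̂(1−p̂)/n + z²/(4n²) = 0.000076379 + 0.000000123 = 0.000076502.
Half-width = z·√(radicand)/denom = 1.645·0.008747/1.001155 = 0.01437.
Interval: 0.23377 ± 0.01437 → (0.2194, 0.2481).

(0.2194, 0.2481)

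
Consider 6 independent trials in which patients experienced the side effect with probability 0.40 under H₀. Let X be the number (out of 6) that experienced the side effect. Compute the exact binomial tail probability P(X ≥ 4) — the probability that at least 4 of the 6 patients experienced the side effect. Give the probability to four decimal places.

X is binomial with n = 6 and p = 0.40.
P(X ≥ 4) = C(6,4)·0.40^4·0.60^2 + C(6,5)·0.40^5·0.60^1 + C(6,6)·0.40^6·0.60^0.
= 0.138240 + 0.036864 + 0.004096 = 0.1792.

P = 0.1792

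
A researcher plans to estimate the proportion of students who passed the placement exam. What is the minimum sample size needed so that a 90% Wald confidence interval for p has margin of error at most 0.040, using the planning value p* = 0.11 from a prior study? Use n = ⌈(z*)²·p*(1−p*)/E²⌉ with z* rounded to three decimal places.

For 90% confidence, z* = 1.645.
p*(1−p*) = 0.11·0.89 = 0.0979.
(z*)²·p*(1−p*)/E² = 2.706025·0.0979/0.001600 = 165.575.
⌈165.575⌉ = 166.

n = 166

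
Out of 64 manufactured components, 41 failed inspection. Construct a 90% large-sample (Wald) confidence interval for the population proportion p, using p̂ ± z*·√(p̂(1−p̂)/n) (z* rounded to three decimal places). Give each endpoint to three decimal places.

The sample proportion is 41/64 = 0.64062.
SE = √(p̂(1−p̂)/n) = √(0.230225/64) = 0.059977.
z* = 1.645 at the 90% level.
Margin of error: 1.645 × 0.059977 = 0.09866.
Interval: 0.64062 ± 0.09866 → (0.542, 0.739).

(0.542, 0.739)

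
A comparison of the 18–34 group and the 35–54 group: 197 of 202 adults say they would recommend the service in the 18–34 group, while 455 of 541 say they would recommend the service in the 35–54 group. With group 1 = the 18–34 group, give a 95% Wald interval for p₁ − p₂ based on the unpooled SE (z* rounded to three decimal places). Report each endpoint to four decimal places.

p̂₁ = 0.97525, p̂₂ = 0.84104, so the observed difference is 0.13421.
Unpooled SE = √(p̂₁(1−p̂₁)/n₁ + p̂₂(1−p̂₂)/n₂) = √(0.000119504 + 0.000247126) = 0.019148.
For 95% confidence, z* = 1.960. Margin = 1.960·0.019148 = 0.03753.
Interval: 0.13421 ± 0.03753 → (0.0967, 0.1717).

(0.0967, 0.1717)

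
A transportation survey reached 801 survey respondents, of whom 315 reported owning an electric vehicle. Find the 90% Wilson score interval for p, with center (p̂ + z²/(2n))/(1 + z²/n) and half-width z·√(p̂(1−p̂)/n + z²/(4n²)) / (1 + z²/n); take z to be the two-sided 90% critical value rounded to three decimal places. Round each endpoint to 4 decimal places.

Here p̂ = 315/801 = 0.39326 and z = 1.645 (z² = 2.706025).
1 + z²/n = 1.003378.
Center = (0.39326 + 0.001689)/1.003378 = 0.39362.
Radicand: p̂(1−p̂)/n + z²/(4n²) = 0.000297885 + 0.000001054 = 0.000298939.
Half-width = 1.645·√0.000298939/1.003378 = 0.02835.
So the interval runs from 0.3653 to 0.4220.

(0.3653, 0.4220)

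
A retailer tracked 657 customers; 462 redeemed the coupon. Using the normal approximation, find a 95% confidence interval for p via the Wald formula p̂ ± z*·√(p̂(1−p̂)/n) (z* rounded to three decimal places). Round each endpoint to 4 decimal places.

Sample proportion p̂ = 462/657 = 0.70320.
Standard error of p̂: √(0.208711/657) = √0.000317673 = 0.017823.
The 95% critical value is z* = 1.960.
Margin of error: 1.960 × 0.017823 = 0.03493.
Interval: 0.70320 ± 0.03493 → (0.6683, 0.7381).

(0.6683, 0.7381)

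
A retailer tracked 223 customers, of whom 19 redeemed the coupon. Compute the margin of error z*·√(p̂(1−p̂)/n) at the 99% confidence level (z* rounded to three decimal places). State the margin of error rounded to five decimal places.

Sample proportion p̂ = 19/223 = 0.08520.
SE = √(p̂(1−p̂)/n) = √(0.077942/223) = 0.018695.
The 99% critical value is z* = 2.576.
So ME = 0.04816.

ME = 0.04816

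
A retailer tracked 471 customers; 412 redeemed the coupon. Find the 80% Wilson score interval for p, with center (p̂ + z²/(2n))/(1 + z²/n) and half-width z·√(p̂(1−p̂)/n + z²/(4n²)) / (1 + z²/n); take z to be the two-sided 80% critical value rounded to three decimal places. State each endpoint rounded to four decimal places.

p̂ = 412/471 = 0.87473; z = 1.282, so z² = 1.643524.
1 + z²/n = 1.003489.
Adjusted center: (0.87473 + z²/(2n))/1.003489 = 0.87343.
Radicand: p̂(1−p̂)/n + z²/(4n²) = 0.000232641 + 0.000001852 = 0.000234493.
Half-width = z·√(radicand)/denom = 1.282·0.015313/1.003489 = 0.01956.
Interval: 0.87343 ± 0.01956 → (0.8539, 0.8930).

(0.8539, 0.8930)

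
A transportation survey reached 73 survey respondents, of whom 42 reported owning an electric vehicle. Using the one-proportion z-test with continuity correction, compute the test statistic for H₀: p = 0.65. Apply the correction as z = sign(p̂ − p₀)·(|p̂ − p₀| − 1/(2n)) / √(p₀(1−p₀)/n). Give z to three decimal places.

z = -1.215

The sample proportion is 42/73 = 0.57534. p̂ − p₀ = -0.074658.
1/(2n) = 0.006849.
Corrected numerator: |-0.074658| − 0.006849 = 0.067809.
SE₀ = √(0.65·0.35/73) = 0.055825.
z = (−)0.067809/0.055825 = -1.215.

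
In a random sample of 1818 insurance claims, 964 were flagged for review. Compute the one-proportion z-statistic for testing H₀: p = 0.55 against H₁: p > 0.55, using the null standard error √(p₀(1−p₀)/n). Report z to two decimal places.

z = -1.69

Sample proportion p̂ = 964/1818 = 0.53025.
SE₀ = √(0.55·0.45/1818) = 0.011668.
z = (p̂ − p₀)/SE = (0.53025 − 0.55)/0.011668 = -1.69.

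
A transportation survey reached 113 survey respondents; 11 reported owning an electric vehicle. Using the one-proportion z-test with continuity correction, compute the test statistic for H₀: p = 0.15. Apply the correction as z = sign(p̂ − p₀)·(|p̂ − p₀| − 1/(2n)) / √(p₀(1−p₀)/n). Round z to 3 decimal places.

p̂ = 11/113 = 0.09735. p̂ − p₀ = -0.052655.
1/(2n) = 0.004425.
Corrected numerator: |-0.052655| − 0.004425 = 0.048230.
Under H₀, SE = √(p₀(1−p₀)/n) = √(0.15·0.85/113) = √0.001128319 = 0.033590.
z = −0.048230/0.033590 = -1.436.

z = -1.436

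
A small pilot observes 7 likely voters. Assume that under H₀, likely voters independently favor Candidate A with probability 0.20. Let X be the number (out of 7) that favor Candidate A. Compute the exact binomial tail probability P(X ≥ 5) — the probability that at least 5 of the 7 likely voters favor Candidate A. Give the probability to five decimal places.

X ~ Binomial(n=7, p=0.20).
P(X ≥ 5) = C(7,5)·0.20^5·0.80^2 + C(7,6)·0.20^6·0.80^1 + C(7,7)·0.20^7·0.80^0.
= 0.004301 + 0.000358 + 0.000013 = 0.00467.

P = 0.00467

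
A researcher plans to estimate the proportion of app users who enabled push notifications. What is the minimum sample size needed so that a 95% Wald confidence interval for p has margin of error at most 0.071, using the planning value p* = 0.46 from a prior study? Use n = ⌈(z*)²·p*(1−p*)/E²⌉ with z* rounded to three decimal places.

n = 190

The 95% critical value is z* = 1.960.
p*(1−p*) = 0.2484.
Required n before rounding: 3.841600 × 0.2484 / 0.071² = 189.298.
⌈189.298⌉ = 190.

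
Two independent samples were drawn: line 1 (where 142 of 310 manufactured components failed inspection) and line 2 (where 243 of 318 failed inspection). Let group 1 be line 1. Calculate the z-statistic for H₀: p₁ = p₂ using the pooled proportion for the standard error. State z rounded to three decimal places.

z = -7.874

Sample proportions: p̂₁ = 142/310 = 0.45806 and p̂₂ = 243/318 = 0.76415.
Pooling: p̂ = 385/628 = 0.61306.
SE = √[p̂(1−p̂)(1/n₁+1/n₂)] = √[0.61306·0.38694·(1/310+1/318)] ≈ 0.038874.
z = (p̂₁ − p̂₂)/SE = (0.45806 − 0.76415)/0.038874 = -0.30609/0.038874 = -7.874.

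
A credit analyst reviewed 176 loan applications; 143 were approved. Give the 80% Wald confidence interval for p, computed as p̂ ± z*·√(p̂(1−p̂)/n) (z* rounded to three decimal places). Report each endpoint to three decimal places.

(0.775, 0.850)

Sample proportion p̂ = 143/176 = 0.81250.
Standard error of p̂: √(0.152344/176) = √0.000865589 = 0.029421.
The 80% critical value is z* = 1.282.
Margin = 1.282·0.029421 = 0.03772.
So the interval runs from 0.775 to 0.850.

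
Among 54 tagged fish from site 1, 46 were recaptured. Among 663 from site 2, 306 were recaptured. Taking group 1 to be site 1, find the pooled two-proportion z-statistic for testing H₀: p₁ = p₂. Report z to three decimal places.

z = 5.517

Sample proportions: p̂₁ = 46/54 = 0.85185 and p̂₂ = 306/663 = 0.46154.
Pooled p̂ = (46+306)/(54+663) = 352/717 = 0.49093.
SE = √[p̂(1−p̂)(1/n₁+1/n₂)] = √[0.49093·0.50907·(1/54+1/663)] ≈ 0.070746.
z = (p̂₁ − p̂₂)/SE = (0.85185 − 0.46154)/0.070746 = 0.39031/0.070746 = 5.517.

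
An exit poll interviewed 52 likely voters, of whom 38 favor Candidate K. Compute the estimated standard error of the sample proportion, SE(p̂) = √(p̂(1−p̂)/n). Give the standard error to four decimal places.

p̂ = 38/52 = 0.73077.
p̂(1−p̂) = 0.73077·0.26923 = 0.196745.
SE = √(0.196745/52) = √0.003783558 = 0.0615.

SE = 0.0615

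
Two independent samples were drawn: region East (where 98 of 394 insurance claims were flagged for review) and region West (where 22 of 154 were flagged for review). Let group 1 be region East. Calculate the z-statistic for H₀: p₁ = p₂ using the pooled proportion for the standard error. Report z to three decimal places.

z = 2.694

Sample proportions: p̂₁ = 98/394 = 0.24873 and p̂₂ = 22/154 = 0.14286.
Pooling: p̂ = 120/548 = 0.21898.
Pooled SE = √[0.1710267·0.00903158] ≈ 0.039302.
z = (p̂₁ − p̂₂)/SE = (0.24873 − 0.14286)/0.039302 = 0.10587/0.039302 = 2.694.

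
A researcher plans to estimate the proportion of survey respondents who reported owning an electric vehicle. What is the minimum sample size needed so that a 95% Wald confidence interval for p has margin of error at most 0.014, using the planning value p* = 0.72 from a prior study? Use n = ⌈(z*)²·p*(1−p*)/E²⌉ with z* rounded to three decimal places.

For 95% confidence, z* = 1.960.
p*(1−p*) = 0.2016.
(z*)²·p*(1−p*)/E² = 3.841600·0.2016/0.000196 = 3951.360.
Rounding up, n = 3952.

n = 3952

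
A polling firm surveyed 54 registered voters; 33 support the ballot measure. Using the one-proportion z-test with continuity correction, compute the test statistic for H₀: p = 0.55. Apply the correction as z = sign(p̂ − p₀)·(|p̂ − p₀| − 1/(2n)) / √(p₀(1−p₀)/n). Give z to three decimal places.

z = 0.766

p̂ = 33/54 = 0.61111. p̂ − p₀ = 0.061111.
1/(2n) = 0.009259.
Corrected numerator: |0.061111| − 0.009259 = 0.051852.
Under H₀, SE = √(p₀(1−p₀)/n) = √(0.55·0.45/54) = √0.004583333 = 0.067700.
z = +0.051852/0.067700 = 0.766.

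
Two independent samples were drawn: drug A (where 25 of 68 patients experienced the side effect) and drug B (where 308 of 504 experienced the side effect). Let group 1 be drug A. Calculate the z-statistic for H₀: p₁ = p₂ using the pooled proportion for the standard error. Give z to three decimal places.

z = -3.821

Sample proportions: p̂₁ = 25/68 = 0.36765 and p̂₂ = 308/504 = 0.61111.
Pooled p̂ = (25+308)/(68+504) = 333/572 = 0.58217.
SE = √[p̂(1−p̂)(1/n₁+1/n₂)] = √[0.58217·0.41783·(1/68+1/504)] ≈ 0.063717.
z = (p̂₁ − p̂₂)/SE = (0.36765 − 0.61111)/0.063717 = -0.24346/0.063717 = -3.821.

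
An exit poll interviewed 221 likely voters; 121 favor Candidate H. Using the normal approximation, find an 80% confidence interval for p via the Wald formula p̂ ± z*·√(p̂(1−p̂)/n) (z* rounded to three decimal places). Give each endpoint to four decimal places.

(0.5046, 0.5904)

With x = 121 successes in n = 221, p̂ = 0.54751.
SE(p̂) = √(0.54751·0.45249/221) = 0.033481.
For 80% confidence, z* = 1.282.
Margin = 1.282·0.033481 = 0.04292.
Interval: 0.54751 ± 0.04292 → (0.5046, 0.5904).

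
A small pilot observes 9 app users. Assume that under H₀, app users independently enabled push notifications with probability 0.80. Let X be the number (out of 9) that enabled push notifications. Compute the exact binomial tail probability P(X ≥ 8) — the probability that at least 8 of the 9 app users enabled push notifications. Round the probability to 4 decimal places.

P = 0.4362

X is binomial with n = 9 and p = 0.80.
P(X ≥ 8) = C(9,8)·0.80^8·0.20^1 + C(9,9)·0.80^9·0.20^0.
= 0.301990 + 0.134218 = 0.4362.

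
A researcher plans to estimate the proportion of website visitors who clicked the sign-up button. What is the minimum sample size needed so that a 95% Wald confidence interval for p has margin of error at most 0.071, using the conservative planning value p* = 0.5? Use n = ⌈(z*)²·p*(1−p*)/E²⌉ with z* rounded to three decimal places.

n = 191

The 95% critical value is z* = 1.960.
p*(1−p*) = 0.50·0.50 = 0.2500.
(z*)²·p*(1−p*)/E² = 3.841600·0.2500/0.005041 = 190.518.
Rounding up, n = 191.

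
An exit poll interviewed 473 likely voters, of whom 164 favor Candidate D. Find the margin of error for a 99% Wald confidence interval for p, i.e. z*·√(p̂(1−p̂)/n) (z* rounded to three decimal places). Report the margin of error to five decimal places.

ME = 0.05637

With x = 164 successes in n = 473, p̂ = 0.34672.
Standard error of p̂: √(0.226506/473) = √0.000478871 = 0.021883.
z* = 2.576 at the 99% level.
So ME = 0.05637.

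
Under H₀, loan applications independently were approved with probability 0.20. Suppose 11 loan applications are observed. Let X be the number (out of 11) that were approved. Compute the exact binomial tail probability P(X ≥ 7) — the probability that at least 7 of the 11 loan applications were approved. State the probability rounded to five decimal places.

X is binomial with n = 11 and p = 0.20.
P(X ≥ 7) = Σ_{j=7}^{11} C(11,j)·0.20^j·0.80^{11−j}.
= 0.001730 + 0.000216 + 0.000018 + 0.000001 + 0.000000 = 0.00197.

P = 0.00197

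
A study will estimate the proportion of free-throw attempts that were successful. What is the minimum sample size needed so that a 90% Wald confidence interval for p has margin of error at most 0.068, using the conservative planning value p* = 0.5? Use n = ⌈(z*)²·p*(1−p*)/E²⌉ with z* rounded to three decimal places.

z* = 1.645 at the 90% level.
p*(1−p*) = 0.50·0.50 = 0.2500.
(z*)²·p*(1−p*)/E² = 2.706025·0.2500/0.004624 = 146.303.
Rounding up, n = 147.

n = 147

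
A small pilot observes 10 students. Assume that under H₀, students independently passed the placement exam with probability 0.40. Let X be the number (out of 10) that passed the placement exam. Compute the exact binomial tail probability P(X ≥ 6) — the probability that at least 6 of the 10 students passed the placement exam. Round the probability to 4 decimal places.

P = 0.1662

X ~ Binomial(n=10, p=0.40).
P(X ≥ 6) = Σ_{j=6}^{10} C(10,j)·0.40^j·0.60^{10−j}.
= 0.111477 + 0.042467 + 0.010617 + 0.001573 + 0.000105 = 0.1662.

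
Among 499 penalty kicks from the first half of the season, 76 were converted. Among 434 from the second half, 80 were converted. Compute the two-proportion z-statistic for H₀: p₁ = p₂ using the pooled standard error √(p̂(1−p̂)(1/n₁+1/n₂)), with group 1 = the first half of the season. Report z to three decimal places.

z = -1.308

Sample proportions: p̂₁ = 76/499 = 0.15230 and p̂₂ = 80/434 = 0.18433.
Pooled p̂ = (76+80)/(499+434) = 156/933 = 0.16720.
Pooled SE = √[0.1392459·0.00430816] ≈ 0.024493.
z = -0.03203/0.024493 = -1.308.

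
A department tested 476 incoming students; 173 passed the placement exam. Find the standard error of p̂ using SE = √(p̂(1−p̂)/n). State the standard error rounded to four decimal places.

Sample proportion p̂ = 173/476 = 0.36345.
p̂(1−p̂) = 0.36345·0.63655 = 0.231354.
SE = √(0.231354/476) = √0.000486038 = 0.0220.

SE = 0.0220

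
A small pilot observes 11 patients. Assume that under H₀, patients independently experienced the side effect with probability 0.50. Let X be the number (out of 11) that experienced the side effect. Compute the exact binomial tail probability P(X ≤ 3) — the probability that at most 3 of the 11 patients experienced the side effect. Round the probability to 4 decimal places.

P = 0.1133

X is binomial with n = 11 and p = 0.50.
P(X ≤ 3) = C(11,0)·0.50^0·0.50^11 + C(11,1)·0.50^1·0.50^10 + C(11,2)·0.50^2·0.50^9 + C(11,3)·0.50^3·0.50^8.
= 0.000488 + 0.005371 + 0.026855 + 0.080566 = 0.1133.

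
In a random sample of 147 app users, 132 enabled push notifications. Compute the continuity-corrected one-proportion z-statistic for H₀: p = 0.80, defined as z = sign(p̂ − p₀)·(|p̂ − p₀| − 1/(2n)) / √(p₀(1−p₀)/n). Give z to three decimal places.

p̂ = 132/147 = 0.89796. p̂ − p₀ = 0.097959.
Continuity correction 1/(2n) = 1/294 = 0.003401.
Corrected numerator: |0.097959| − 0.003401 = 0.094558.
Under H₀, SE = √(p₀(1−p₀)/n) = √(0.80·0.20/147) = √0.001088435 = 0.032991.
z = +0.094558/0.032991 = 2.866.

z = 2.866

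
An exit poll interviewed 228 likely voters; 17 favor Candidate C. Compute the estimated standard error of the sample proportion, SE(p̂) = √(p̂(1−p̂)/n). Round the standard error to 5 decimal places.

The sample proportion is 17/228 = 0.07456.
p̂(1−p̂) = 0.07456·0.92544 = 0.069001.
SE = √(0.069001/228) = 0.01740.

SE = 0.01740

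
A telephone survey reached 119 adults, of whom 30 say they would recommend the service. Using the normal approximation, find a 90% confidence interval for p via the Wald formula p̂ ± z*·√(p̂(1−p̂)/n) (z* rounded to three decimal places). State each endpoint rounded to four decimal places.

The sample proportion is 30/119 = 0.25210.
Standard error of p̂: √(0.188546/119) = √0.001584420 = 0.039805.
The 90% critical value is z* = 1.645.
Margin = 1.645·0.039805 = 0.06548.
Interval: 0.25210 ± 0.06548 → (0.1866, 0.3176).

(0.1866, 0.3176)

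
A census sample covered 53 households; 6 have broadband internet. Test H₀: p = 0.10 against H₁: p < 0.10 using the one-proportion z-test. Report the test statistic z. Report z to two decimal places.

z = 0.32

Sample proportion p̂ = 6/53 = 0.11321.
SE₀ = √(0.10·0.90/53) = 0.041208.
Test statistic: z = 0.01321/0.041208 = 0.32.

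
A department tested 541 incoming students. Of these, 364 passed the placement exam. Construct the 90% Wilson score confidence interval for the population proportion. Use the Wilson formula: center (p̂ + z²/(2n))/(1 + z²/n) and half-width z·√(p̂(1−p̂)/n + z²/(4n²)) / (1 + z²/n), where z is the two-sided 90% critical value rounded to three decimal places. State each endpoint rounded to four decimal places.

(0.6389, 0.7051)

Here p̂ = 364/541 = 0.67283 and z = 1.645 (z² = 2.706025).
Denominator 1 + z²/n = 1 + 2.706025/541 = 1.005002.
Adjusted center: (0.67283 + z²/(2n))/1.005002 = 0.67197.
Radicand: p̂(1−p̂)/n + z²/(4n²) = 0.000406895 + 0.000002311 = 0.000409206.
Half-width = 1.645·√0.000409206/1.005002 = 0.03311.
Interval: 0.67197 ± 0.03311 → (0.6389, 0.7051).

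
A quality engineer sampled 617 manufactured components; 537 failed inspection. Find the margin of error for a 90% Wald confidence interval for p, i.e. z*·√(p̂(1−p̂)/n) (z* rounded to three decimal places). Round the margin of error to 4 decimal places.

With x = 537 successes in n = 617, p̂ = 0.87034.
SE = √(p̂(1−p̂)/n) = √(0.112848/617) = 0.013524.
The 90% critical value is z* = 1.645.
Margin of error = z*·SE = 1.645 × 0.013524 = 0.0222.

ME = 0.0222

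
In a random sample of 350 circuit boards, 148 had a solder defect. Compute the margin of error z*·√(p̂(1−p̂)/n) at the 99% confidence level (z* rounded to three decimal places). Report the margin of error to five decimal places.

The sample proportion is 148/350 = 0.42286.
SE(p̂) = √(0.42286·0.57714/350) = 0.026406.
The 99% critical value is z* = 2.576.
So ME = 0.06802.

ME = 0.06802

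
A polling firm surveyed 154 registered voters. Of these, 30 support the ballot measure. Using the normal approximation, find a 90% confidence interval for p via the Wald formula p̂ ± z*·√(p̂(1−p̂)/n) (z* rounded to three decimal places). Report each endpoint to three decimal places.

Sample proportion p̂ = 30/154 = 0.19481.
SE = √(p̂(1−p̂)/n) = √(0.156856/154) = 0.031915.
The 90% critical value is z* = 1.645.
Margin = 1.645·0.031915 = 0.05250.
CI: 0.19481 ± 0.05250 = (0.142, 0.247).

(0.142, 0.247)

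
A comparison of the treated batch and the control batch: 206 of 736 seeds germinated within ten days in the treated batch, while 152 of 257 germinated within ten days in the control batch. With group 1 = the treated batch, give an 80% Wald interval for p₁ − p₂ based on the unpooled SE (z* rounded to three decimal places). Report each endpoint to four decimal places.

p̂₁ = 0.27989, p̂₂ = 0.59144, so the observed difference is -0.31155.
SE = √(0.000273848 + 0.000940229) = √0.001214077 = 0.034844.
z* = 1.282 at the 80% level. Margin = 1.282·0.034844 = 0.04467.
Interval: -0.31155 ± 0.04467 → (-0.3562, -0.2669).

(-0.3562, -0.2669)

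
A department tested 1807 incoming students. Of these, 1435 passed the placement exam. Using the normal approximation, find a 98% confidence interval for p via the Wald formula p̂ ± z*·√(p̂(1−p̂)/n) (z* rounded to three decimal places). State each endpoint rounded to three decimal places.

(0.772, 0.816)

With x = 1435 successes in n = 1807, p̂ = 0.79413.
Standard error of p̂: √(0.163485/1807) = √0.000090473 = 0.009512.
z* = 2.326 at the 98% level.
Margin of error: 2.326 × 0.009512 = 0.02212.
So the interval runs from 0.772 to 0.816.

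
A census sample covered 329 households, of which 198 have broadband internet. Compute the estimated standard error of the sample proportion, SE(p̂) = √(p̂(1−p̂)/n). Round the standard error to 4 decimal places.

SE = 0.0270

p̂ = 198/329 = 0.60182.
p̂(1−p̂) = 0.60182·0.39818 = 0.239633.
SE = √(0.239633/329) = 0.0270.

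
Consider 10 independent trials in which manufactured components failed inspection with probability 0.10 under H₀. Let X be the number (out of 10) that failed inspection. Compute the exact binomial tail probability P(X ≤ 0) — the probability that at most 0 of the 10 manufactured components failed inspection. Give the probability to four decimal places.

X ~ Binomial(n=10, p=0.10).
P(X ≤ 0) = C(10,0)·0.10^0·0.90^10.
= 0.348678 = 0.3487.

P = 0.3487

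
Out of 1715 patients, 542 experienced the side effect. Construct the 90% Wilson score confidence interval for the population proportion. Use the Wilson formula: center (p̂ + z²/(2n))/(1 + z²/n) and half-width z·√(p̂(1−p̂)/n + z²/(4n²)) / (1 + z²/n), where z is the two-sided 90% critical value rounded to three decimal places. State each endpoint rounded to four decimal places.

p̂ = 542/1715 = 0.31603; z = 1.645, so z² = 2.706025.
Denominator 1 + z²/n = 1 + 2.706025/1715 = 1.001578.
Adjusted center: (0.31603 + z²/(2n))/1.001578 = 0.31632.
Radicand: p̂(1−p̂)/n + z²/(4n²) = 0.000126039 + 0.000000230 = 0.000126269.
Half-width = z·√(radicand)/denom = 1.645·0.011237/1.001578 = 0.01846.
Interval: 0.31632 ± 0.01846 → (0.2979, 0.3348).

(0.2979, 0.3348)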